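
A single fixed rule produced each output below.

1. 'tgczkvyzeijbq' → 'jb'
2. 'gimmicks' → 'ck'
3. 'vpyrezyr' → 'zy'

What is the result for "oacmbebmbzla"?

zl

Looking at the pairs, the operation is to move the last 3 characters to the front (rotate right by 3), then keep only the first 2 characters.
"oacmbebmbzla" → "zl".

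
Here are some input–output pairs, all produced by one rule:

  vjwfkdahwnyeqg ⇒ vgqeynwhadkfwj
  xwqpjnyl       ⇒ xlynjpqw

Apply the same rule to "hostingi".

The transformation: move the first character to the end, then reverse the string.
Applying both steps to "hostingi": "ostingih", then "hignitso".
(Check on "xwqpjnyl": → "wqpjnylx" → "xlynjpqw" ✓)

hignitso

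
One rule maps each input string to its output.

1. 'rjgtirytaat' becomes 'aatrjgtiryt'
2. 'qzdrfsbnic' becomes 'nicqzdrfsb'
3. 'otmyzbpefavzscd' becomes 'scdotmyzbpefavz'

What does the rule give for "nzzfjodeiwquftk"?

ftknzzfjodeiwqu

The transformation: move the last 3 characters to the front (rotate right by 3).
For "nzzfjodeiwquftk" the result is "ftknzzfjodeiwqu".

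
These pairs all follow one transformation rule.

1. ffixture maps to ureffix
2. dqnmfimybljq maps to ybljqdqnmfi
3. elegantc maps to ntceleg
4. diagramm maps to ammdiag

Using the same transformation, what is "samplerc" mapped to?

Each output is the input with this applied: swap the front and back halves of the string, then delete the first character.
"samplerc" → "lercsamp" → "ercsamp".

ercsamp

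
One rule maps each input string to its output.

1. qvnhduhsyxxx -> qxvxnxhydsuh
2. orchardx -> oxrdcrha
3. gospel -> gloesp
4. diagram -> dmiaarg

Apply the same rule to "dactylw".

Each output is the input with this applied: take characters alternately from the front and the back (1st, last, 2nd, 2nd-last, ...).
Applying that to "dactylw" gives "dwalcyt".

dwalcyt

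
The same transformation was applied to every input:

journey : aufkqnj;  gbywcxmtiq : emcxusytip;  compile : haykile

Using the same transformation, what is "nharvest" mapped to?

opjdwnra

The rule is to move the last 2 characters to the front (rotate right by 2), then shift every letter 4 places backward in the alphabet (wrapping around).
Doing the same to "nharvest": "opjdwnra".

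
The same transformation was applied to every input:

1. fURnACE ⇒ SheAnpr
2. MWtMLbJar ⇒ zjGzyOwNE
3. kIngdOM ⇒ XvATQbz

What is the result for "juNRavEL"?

What's happening: shift every letter 13 places forward in the alphabet (wrapping around) — i.e. ROT13, then flip the case of every letter.
Starting from "juNRavEL": after the first operation, "whAEniRY"; after the second, "WHaeNIry".

WHaeNIry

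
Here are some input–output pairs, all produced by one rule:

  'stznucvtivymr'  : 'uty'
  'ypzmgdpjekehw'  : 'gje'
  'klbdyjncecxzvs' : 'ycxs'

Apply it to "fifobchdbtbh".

Each output is the input with this applied: delete the first 3 characters, then keep one character in every 3, starting at position 2 (positions 2nd, 5th, 8th, ...).
Applying both steps to "fifobchdbtbh": "obchdbtbh", then "bdb".

bdb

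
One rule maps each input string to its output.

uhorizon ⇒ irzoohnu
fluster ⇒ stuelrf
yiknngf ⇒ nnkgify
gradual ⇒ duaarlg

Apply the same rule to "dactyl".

tcyald

Rule — take characters alternately from the front and the back (1st, last, 2nd, 2nd-last, ...), then reverse the string.
On "dactyl": the first step gives "dlayct", and the second then gives "tcyald".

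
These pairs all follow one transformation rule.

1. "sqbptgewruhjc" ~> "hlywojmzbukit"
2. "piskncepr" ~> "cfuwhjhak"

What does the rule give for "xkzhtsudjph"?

zlkmvbhzpcr

Looking at the pairs, the operation is to shift every letter 8 places backward in the alphabet (wrapping around), then move the first 3 characters to the end (rotate left by 3).
Starting from "xkzhtsudjph": after the first operation, "pcrzlkmvbhz"; after the second, "zlkmvbhzpcr".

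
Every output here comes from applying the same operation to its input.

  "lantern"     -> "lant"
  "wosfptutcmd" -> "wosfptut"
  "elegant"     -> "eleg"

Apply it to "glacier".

glac

The pattern: delete the last 3 characters.
"glacier" → "glac".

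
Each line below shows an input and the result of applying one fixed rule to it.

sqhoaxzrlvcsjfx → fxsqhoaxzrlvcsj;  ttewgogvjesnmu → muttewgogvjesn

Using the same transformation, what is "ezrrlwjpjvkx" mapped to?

Looking at the pairs, the operation is to move the last 2 characters to the front (rotate right by 2).
For "ezrrlwjpjvkx" the result is "kxezrrlwjpjv".

kxezrrlwjpjv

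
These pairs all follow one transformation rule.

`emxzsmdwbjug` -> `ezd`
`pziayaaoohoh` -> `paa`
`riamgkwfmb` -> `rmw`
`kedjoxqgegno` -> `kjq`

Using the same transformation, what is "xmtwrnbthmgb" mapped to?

Each output is the input with this applied: delete the last 3 characters, then keep one character in every 3, starting at position 1 (positions 1st, 4th, 7th, ...).
Doing the same to "xmtwrnbthmgb": "xwb".

xwb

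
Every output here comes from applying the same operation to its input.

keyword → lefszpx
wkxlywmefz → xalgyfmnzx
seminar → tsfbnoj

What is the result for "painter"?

What's happening: shift every letter 1 place forward in the alphabet (wrapping around), then take characters alternately from the front and the back (1st, last, 2nd, 2nd-last, ...).
Doing the same to "painter": "qsbfjuo".

qsbfjuo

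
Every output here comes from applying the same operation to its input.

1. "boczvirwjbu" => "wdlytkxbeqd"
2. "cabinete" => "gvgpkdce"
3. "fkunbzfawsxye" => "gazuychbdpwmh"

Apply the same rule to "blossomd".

foquuqnd

The rule is to shift every letter 2 places forward in the alphabet (wrapping around), then reverse the string.
Starting from "blossomd": after the first operation, "dnquuqof"; after the second, "foquuqnd".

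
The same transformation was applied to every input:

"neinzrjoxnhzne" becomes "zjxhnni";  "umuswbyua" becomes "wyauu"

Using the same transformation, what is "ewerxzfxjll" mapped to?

The pattern: keep every other character starting from the first (positions 1st, 3rd, 5th, ...), then move the first 2 characters to the end (rotate left by 2).
For "ewerxzfxjll", step one produces "eexfjl"; step two turns that into "xfjlee".

xfjlee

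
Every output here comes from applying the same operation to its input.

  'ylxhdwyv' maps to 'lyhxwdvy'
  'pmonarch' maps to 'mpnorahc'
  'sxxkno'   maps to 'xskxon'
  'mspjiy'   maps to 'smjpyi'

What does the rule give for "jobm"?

ojmb

Each output is the input with this applied: swap each adjacent pair of characters (1↔2, 3↔4, ...).
Applying that to "jobm" gives "ojmb".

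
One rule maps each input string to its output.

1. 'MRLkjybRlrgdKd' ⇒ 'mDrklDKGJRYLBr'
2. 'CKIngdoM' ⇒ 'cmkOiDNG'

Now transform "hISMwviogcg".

HGiCsGmOWIV

The transformation: take characters alternately from the front and the back (1st, last, 2nd, 2nd-last, ...), then flip the case of every letter.
For "hISMwviogcg", step one produces "hgIcSgMowiv"; step two turns that into "HGiCsGmOWIV".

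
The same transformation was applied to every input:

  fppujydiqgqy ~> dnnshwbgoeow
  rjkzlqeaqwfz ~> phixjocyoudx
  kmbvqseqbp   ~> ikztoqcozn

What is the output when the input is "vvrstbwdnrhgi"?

ttpqrzublpfeg

Each output is the input with this applied: shift every letter 2 places backward in the alphabet (wrapping around).
On "vvrstbwdnrhgi" that produces "ttpqrzublpfeg".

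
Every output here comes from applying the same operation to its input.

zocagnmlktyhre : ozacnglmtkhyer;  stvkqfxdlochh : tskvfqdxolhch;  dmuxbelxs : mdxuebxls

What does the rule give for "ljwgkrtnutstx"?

Looking at the pairs, the operation is to swap each adjacent pair of characters (1↔2, 3↔4, ...).
So "ljwgkrtnutstx" becomes "jlgwrknttutsx".

jlgwrknttutsx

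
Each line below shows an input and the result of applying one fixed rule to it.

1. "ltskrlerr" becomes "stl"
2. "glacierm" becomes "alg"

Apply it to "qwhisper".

Rule — reverse the string, then keep only the last 3 characters.
Starting from "qwhisper": after the first operation, "repsihwq"; after the second, "hwq".

hwq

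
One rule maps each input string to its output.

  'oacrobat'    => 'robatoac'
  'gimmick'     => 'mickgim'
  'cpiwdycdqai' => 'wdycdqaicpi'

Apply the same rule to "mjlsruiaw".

The transformation: move the first 3 characters to the end (rotate left by 3).
Doing the same to "mjlsruiaw": "sruiawmjl".

sruiawmjl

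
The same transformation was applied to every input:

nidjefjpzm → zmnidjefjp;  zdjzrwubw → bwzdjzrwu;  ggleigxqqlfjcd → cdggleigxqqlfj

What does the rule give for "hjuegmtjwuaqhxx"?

xxhjuegmtjwuaqh

Looking at the pairs, the operation is to move the last 2 characters to the front (rotate right by 2).
"hjuegmtjwuaqhxx" → "xxhjuegmtjwuaqh".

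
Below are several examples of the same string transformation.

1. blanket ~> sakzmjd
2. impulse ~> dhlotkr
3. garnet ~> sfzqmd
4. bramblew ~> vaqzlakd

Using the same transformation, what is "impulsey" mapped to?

In each case the input is transformed by: move the last character to the front, then shift every letter 1 place backward in the alphabet (wrapping around).
"impulsey" → "yimpulse" → "xhlotkrd".

xhlotkrd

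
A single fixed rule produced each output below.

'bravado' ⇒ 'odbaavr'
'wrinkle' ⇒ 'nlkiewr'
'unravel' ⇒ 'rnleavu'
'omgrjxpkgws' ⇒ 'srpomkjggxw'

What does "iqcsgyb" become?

qigcbys

The rule is to sort the characters into reverse alphabetical order, then move the first 2 characters to the end (rotate left by 2).
Starting from "iqcsgyb": after the first operation, "ysqigcb"; after the second, "qigcbys".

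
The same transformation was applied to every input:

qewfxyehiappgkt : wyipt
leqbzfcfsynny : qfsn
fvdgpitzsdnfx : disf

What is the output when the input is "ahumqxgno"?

The transformation: keep one character in every 3, starting at position 3 (positions 3rd, 6th, 9th, ...).
For "ahumqxgno" the result is "uxo".

uxo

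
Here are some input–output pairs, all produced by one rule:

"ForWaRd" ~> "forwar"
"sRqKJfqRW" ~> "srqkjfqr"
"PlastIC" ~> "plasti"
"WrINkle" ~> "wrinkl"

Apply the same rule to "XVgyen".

xvgye

The pattern: delete the last character, then convert every letter to lowercase.
For "XVgyen", step one produces "XVgye"; step two turns that into "xvgye".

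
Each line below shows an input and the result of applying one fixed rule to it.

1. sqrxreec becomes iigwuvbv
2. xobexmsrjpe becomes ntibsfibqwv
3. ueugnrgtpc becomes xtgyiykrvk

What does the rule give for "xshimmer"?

The transformation: move the last 3 characters to the front (rotate right by 3), then shift every letter 4 places forward in the alphabet (wrapping around).
"xshimmer" → "qivbwlmq".

qivbwlmq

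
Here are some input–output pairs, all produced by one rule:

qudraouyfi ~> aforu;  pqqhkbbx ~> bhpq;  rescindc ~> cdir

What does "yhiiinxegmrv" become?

The transformation: sort the characters into alphabetical order, then keep every other character starting from the first (positions 1st, 3rd, 5th, ...).
Working it through for "yhiiinxegmrv": intermediate "eghiiimnrvxy", final "ehimrx".

ehimrx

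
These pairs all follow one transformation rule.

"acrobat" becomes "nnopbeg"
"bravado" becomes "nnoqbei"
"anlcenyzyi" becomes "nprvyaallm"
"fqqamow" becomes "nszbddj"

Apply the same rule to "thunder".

qruaegh

The transformation: sort the characters into alphabetical order, then shift every letter 13 places forward in the alphabet (wrapping around) — i.e. ROT13.
"thunder" → "dehnrtu" → "qruaegh".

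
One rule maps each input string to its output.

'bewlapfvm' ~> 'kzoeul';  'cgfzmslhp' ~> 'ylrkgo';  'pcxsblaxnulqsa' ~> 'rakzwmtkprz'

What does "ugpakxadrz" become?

The rule is to delete the first 3 characters, then shift every letter 1 place backward in the alphabet (wrapping around).
Working it through for "ugpakxadrz": intermediate "akxadrz", final "zjwzcqy".

zjwzcqy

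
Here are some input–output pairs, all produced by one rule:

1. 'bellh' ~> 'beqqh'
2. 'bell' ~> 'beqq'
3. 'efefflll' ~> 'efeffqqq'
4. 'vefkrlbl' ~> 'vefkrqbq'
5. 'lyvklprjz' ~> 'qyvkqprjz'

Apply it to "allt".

aqqt

Rule — replace every "l" with "q".
Applying that to "allt" gives "aqqt".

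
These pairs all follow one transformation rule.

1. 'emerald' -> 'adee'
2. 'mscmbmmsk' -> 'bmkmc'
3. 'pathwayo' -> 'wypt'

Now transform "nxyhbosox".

The rule is to keep every other character starting from the first (positions 1st, 3rd, 5th, ...), then move the first 2 characters to the end (rotate left by 2).
For "nxyhbosox", step one produces "nybsx"; step two turns that into "bsxny".

bsxny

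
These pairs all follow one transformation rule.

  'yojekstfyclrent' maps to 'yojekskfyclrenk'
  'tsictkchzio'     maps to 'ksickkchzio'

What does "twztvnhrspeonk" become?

The transformation: replace every "t" with "k".
"twztvnhrspeonk" → "kwzkvnhrspeonk".

kwzkvnhrspeonk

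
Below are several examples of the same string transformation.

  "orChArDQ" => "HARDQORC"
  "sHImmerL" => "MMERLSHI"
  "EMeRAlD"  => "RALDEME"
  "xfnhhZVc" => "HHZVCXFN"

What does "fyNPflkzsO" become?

The transformation: move the first 3 characters to the end (rotate left by 3), then convert every letter to uppercase.
On "fyNPflkzsO": the first step gives "PflkzsOfyN", and the second then gives "PFLKZSOFYN".

PFLKZSOFYN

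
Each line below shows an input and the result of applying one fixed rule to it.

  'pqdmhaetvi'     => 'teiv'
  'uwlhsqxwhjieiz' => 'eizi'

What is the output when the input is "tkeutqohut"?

What's happening: swap each adjacent pair of characters (1↔2, 3↔4, ...), then keep only the last 4 characters.
Working it through for "tkeutqohut": intermediate "ktueqthotu", final "hotu".

hotu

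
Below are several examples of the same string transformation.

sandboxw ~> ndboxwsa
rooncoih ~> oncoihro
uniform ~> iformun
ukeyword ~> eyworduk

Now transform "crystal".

ystalcr

The rule is to move the first 2 characters to the end (rotate left by 2).
For "crystal" the result is "ystalcr".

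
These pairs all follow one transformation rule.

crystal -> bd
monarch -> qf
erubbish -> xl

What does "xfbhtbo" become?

What's happening: keep one character in every 3, starting at position 3 (positions 3rd, 6th, 9th, ...), then shift every letter 3 places forward in the alphabet (wrapping around).
"xfbhtbo" → "bb" → "ee".

ee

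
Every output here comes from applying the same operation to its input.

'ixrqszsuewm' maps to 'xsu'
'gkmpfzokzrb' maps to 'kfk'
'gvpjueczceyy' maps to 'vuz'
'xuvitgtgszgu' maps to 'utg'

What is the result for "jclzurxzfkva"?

cuz

In each case the input is transformed by: delete the last 3 characters, then keep one character in every 3, starting at position 2 (positions 2nd, 5th, 8th, ...).
For "jclzurxzfkva", step one produces "jclzurxzf"; step two turns that into "cuz".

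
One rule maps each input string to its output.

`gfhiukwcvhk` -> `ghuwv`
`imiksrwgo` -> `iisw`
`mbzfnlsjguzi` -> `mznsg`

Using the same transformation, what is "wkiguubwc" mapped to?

wiub

Rule — delete the last 2 characters, then keep every other character starting from the first (positions 1st, 3rd, 5th, ...).
For "wkiguubwc", step one produces "wkiguub"; step two turns that into "wiub".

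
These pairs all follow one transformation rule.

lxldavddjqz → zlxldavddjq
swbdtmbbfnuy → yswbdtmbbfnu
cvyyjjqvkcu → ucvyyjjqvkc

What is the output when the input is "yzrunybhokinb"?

In each case the input is transformed by: move the last character to the front.
Doing the same to "yzrunybhokinb": "byzrunybhokin".

byzrunybhokin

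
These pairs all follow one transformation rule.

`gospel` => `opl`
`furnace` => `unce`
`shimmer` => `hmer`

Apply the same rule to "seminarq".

Looking at the pairs, the operation is to swap each adjacent pair of characters (1↔2, 3↔4, ...), then keep every other character starting from the first (positions 1st, 3rd, 5th, ...).
For "seminarq" the result is "eiaq".
(Check on "gospel": → "ogpsle" → "opl" ✓)

eiaq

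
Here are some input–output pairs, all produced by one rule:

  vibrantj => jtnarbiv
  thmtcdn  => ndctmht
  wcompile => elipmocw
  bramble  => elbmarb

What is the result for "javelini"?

In each case the input is transformed by: reverse the string.
"javelini" → "inilevaj".

inilevaj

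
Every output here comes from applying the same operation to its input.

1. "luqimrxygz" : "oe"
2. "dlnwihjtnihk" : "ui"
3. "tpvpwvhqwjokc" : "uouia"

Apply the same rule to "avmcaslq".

The pattern: shift every letter 2 places backward in the alphabet (wrapping around), then keep only the vowels.
"avmcaslq" → "ytkayqjo" → "ao".
(Check on "dlnwihjtnihk": → "bjlugfhrlgfi" → "ui" ✓)

ao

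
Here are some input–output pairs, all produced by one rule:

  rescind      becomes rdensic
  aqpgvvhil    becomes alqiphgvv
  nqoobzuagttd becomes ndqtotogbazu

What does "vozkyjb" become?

Looking at the pairs, the operation is to take characters alternately from the front and the back (1st, last, 2nd, 2nd-last, ...).
Doing the same to "vozkyjb": "vbojzyk".

vbojzyk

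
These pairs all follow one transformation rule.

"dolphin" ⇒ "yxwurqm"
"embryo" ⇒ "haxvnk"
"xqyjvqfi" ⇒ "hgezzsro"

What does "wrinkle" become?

The rule is to sort the characters into reverse alphabetical order, then shift every letter 9 places forward in the alphabet (wrapping around).
So "wrinkle" becomes "fawutrn".

fawutrn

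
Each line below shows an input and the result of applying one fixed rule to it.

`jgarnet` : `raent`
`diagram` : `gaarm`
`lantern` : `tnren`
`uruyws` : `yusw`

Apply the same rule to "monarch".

ancrh

Looking at the pairs, the operation is to swap each adjacent pair of characters (1↔2, 3↔4, ...), then delete the first 2 characters.
For "monarch" the result is "ancrh".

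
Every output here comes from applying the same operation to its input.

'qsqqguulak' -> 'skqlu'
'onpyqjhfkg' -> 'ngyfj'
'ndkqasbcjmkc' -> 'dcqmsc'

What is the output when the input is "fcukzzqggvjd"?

The transformation: keep every other character starting from the second (positions 2nd, 4th, 6th, ...), then take characters alternately from the front and the back (1st, last, 2nd, 2nd-last, ...).
"fcukzzqggvjd" → "cdkvzg".

cdkvzg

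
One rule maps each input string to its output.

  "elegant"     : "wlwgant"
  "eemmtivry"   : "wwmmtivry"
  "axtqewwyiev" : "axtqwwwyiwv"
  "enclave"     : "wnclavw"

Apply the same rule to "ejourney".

The pattern: replace every "e" with "w".
"ejourney" → "wjournwy".

wjournwy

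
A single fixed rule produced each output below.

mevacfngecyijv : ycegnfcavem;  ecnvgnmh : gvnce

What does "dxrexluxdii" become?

What's happening: reverse the string, then delete the first 3 characters.
Applying both steps to "dxrexluxdii": "iidxulxerxd", then "xulxerxd".

xulxerxd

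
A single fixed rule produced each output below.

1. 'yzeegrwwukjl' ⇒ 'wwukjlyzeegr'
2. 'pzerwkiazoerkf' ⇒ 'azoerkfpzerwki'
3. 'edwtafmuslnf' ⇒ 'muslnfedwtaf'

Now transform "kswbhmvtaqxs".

vtaqxskswbhm

Rule — swap the front and back halves of the string.
On "kswbhmvtaqxs" that produces "vtaqxskswbhm".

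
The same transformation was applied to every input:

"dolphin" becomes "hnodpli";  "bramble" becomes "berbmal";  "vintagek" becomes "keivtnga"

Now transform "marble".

Rule — swap each adjacent pair of characters (1↔2, 3↔4, ...), then move the last 2 characters to the front (rotate right by 2).
"marble" → "ambrel" → "elambr".

elambr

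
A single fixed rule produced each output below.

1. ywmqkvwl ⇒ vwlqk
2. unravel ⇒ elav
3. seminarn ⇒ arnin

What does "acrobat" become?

atob

The transformation: delete the first 3 characters, then move the first 2 characters to the end (rotate left by 2).
On "acrobat": the first step gives "obat", and the second then gives "atob".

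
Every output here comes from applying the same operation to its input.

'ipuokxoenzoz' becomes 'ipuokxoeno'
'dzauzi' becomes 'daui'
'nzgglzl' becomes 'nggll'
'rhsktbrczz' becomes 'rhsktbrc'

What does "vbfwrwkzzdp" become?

vbfwrwkdp

Rule — remove every "z".
Applying that to "vbfwrwkzzdp" gives "vbfwrwkdp".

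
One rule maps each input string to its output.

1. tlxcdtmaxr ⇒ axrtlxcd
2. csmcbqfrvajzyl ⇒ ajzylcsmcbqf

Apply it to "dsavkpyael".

aeldsavk

What's happening: swap the front and back halves of the string, then delete the first 2 characters.
Working it through for "dsavkpyael": intermediate "pyaeldsavk", final "aeldsavk".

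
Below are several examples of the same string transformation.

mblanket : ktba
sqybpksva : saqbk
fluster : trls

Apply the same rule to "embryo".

rom

Looking at the pairs, the operation is to move the last 3 characters to the front (rotate right by 3), then keep every other character starting from the first (positions 1st, 3rd, 5th, ...).
Starting from "embryo": after the first operation, "ryoemb"; after the second, "rom".
(Check on "mblanket": → "ketmblan" → "ktba" ✓)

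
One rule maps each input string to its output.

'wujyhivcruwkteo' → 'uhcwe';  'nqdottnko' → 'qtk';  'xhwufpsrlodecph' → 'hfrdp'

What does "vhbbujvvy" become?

In each case the input is transformed by: keep one character in every 3, starting at position 2 (positions 2nd, 5th, 8th, ...).
So "vhbbujvvy" becomes "huv".

huv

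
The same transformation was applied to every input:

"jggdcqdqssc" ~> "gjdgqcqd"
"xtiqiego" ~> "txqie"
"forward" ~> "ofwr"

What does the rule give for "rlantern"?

lrnae

In each case the input is transformed by: swap each adjacent pair of characters (1↔2, 3↔4, ...), then delete the last 3 characters.
For "rlantern", step one produces "lrnaetnr"; step two turns that into "lrnae".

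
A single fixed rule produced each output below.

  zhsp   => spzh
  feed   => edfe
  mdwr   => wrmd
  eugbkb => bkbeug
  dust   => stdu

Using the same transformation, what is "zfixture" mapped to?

The transformation: swap the front and back halves of the string.
For "zfixture" the result is "turezfix".

turezfix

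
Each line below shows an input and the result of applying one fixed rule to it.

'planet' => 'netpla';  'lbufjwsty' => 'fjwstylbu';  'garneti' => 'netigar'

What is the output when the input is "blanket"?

Each output is the input with this applied: move the first 3 characters to the end (rotate left by 3).
So "blanket" becomes "nketbla".

nketbla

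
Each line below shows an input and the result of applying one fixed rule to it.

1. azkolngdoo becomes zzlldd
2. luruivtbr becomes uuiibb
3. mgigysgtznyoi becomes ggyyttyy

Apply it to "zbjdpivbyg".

bbppbb

Rule — keep one character in every 3, starting at position 2 (positions 2nd, 5th, 8th, ...), then double every character.
"zbjdpivbyg" → "bpb" → "bbppbb".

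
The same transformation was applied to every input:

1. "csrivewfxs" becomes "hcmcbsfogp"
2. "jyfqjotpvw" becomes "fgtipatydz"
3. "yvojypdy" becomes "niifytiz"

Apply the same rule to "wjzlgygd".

qngtjvqi

In each case the input is transformed by: shift every letter 10 places forward in the alphabet (wrapping around), then move the last 2 characters to the front (rotate right by 2).
For "wjzlgygd", step one produces "gtjvqiqn"; step two turns that into "qngtjvqi".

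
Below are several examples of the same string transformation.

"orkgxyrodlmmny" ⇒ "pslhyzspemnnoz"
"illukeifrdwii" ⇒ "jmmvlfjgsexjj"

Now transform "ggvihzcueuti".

hhwjiadvfvuj

The transformation: shift every letter 1 place forward in the alphabet (wrapping around).
Doing the same to "ggvihzcueuti": "hhwjiadvfvuj".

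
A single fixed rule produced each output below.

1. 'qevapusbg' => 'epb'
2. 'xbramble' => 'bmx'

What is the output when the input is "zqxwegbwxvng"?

The transformation: swap the first and last characters, then keep one character in every 3, starting at position 2 (positions 2nd, 5th, 8th, ...).
Starting from "zqxwegbwxvng": after the first operation, "gqxwegbwxvnz"; after the second, "qewn".

qewn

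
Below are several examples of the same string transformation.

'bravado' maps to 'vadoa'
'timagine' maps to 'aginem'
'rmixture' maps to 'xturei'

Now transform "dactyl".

tylc

The pattern: delete the first 2 characters, then move the first character to the end.
Applying both steps to "dactyl": "ctyl", then "tylc".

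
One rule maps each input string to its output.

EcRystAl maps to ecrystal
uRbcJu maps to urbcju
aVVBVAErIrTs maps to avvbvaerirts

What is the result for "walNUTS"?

The pattern: convert every letter to lowercase.
On "walNUTS" that produces "walnuts".

walnuts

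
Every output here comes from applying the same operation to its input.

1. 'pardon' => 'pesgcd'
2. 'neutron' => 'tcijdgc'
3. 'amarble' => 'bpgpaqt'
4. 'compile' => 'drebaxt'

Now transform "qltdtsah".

afsihiwp

What's happening: swap each adjacent pair of characters (1↔2, 3↔4, ...), then shift every letter 11 places backward in the alphabet (wrapping around).
Starting from "qltdtsah": after the first operation, "lqdtstha"; after the second, "afsihiwp".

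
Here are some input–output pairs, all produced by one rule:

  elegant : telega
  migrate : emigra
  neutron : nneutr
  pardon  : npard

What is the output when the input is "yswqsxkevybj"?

Each output is the input with this applied: move the last 2 characters to the front (rotate right by 2), then delete the first character.
Working it through for "yswqsxkevybj": intermediate "bjyswqsxkevy", final "jyswqsxkevy".
(Check on "migrate": → "temigra" → "emigra" ✓)

jyswqsxkevy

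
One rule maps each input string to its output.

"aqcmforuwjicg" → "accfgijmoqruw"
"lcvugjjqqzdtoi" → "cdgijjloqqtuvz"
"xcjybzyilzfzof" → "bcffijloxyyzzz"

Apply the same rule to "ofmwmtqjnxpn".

fjmmnnopqtwx

Each output is the input with this applied: sort the characters into alphabetical order.
So "ofmwmtqjnxpn" becomes "fjmmnnopqtwx".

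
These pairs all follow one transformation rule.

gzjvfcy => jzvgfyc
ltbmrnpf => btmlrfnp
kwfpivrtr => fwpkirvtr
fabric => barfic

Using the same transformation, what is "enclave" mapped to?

What's happening: move the first 2 characters to the end (rotate left by 2), then take characters alternately from the front and the back (1st, last, 2nd, 2nd-last, ...).
Applying both steps to "enclave": "claveen", then "cnleaev".
(Check on "fabric": → "bricfa" → "barfic" ✓)

cnleaev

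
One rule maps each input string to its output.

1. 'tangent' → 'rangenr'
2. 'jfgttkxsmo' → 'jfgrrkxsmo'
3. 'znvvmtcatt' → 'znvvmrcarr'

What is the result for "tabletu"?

In each case the input is transformed by: replace every "t" with "r".
Applying that to "tabletu" gives "rableru".

rableru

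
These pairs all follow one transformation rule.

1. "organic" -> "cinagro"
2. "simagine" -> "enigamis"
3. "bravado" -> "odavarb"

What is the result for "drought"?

thguord

The transformation: reverse the string.
For "drought" the result is "thguord".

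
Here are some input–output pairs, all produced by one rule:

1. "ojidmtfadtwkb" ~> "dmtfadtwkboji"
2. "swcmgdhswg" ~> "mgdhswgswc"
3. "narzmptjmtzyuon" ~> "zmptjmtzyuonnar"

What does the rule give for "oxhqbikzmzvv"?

qbikzmzvvoxh

Looking at the pairs, the operation is to move the first 3 characters to the end (rotate left by 3).
Doing the same to "oxhqbikzmzvv": "qbikzmzvvoxh".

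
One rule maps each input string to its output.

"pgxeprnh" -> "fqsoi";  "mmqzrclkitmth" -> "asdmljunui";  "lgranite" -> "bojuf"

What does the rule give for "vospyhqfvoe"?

qzirgwpf

Rule — shift every letter 1 place forward in the alphabet (wrapping around), then delete the first 3 characters.
For "vospyhqfvoe", step one produces "wptqzirgwpf"; step two turns that into "qzirgwpf".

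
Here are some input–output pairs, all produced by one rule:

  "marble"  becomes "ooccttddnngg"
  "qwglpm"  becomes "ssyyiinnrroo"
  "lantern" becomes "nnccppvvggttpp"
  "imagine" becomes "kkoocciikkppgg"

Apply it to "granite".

iittccppkkvvgg

The pattern: shift every letter 2 places forward in the alphabet (wrapping around), then double every character.
Working it through for "granite": intermediate "itcpkvg", final "iittccppkkvvgg".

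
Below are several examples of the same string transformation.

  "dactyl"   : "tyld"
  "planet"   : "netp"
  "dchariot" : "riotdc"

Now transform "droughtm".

ghtmdr

Looking at the pairs, the operation is to swap the front and back halves of the string, then delete the last 2 characters.
"droughtm" → "ghtmdrou" → "ghtmdr".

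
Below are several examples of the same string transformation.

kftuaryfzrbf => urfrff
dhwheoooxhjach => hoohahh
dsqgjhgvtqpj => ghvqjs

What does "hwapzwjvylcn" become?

Each output is the input with this applied: move the first 3 characters to the end (rotate left by 3), then keep every other character starting from the first (positions 1st, 3rd, 5th, ...).
Working it through for "hwapzwjvylcn": intermediate "pzwjvylcnhwa", final "pwvlnw".

pwvlnw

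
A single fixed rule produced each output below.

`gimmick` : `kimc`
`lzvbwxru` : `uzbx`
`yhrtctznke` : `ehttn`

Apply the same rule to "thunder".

rhne

Each output is the input with this applied: move the last character to the front, then keep every other character starting from the first (positions 1st, 3rd, 5th, ...).
On "thunder" that produces "rhne".
(Check on "yhrtctznke": → "eyhrtctznk" → "ehttn" ✓)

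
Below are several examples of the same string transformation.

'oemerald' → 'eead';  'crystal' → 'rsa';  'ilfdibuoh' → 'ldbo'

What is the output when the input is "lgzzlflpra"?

Each output is the input with this applied: keep every other character starting from the second (positions 2nd, 4th, 6th, ...).
"lgzzlflpra" → "gzfpa".

gzfpa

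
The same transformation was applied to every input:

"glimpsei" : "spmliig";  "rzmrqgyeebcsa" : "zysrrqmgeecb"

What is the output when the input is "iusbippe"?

The rule is to sort the characters into reverse alphabetical order, then delete the last character.
Applying both steps to "iusbippe": "usppiieb", then "usppiie".
(Check on "rzmrqgyeebcsa": → "zysrrqmgeecba" → "zysrrqmgeecb" ✓)

usppiie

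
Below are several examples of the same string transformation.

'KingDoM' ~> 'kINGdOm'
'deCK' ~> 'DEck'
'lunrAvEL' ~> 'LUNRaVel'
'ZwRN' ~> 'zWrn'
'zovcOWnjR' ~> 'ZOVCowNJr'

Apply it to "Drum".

dRUM

The rule is to flip the case of every letter.
"Drum" → "dRUM".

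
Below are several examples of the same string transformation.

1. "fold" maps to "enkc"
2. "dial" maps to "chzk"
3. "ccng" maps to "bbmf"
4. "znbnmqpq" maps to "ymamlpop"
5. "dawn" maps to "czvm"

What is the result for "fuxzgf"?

Looking at the pairs, the operation is to shift every letter 1 place backward in the alphabet (wrapping around).
On "fuxzgf" that produces "etwyfe".

etwyfe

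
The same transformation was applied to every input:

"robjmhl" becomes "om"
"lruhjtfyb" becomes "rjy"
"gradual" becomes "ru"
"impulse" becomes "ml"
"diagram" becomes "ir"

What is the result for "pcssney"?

The rule is to keep one character in every 3, starting at position 2 (positions 2nd, 5th, 8th, ...).
So "pcssney" becomes "cn".

cn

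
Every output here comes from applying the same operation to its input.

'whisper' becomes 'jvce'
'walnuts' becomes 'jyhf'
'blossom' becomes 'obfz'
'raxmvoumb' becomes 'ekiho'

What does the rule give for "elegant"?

What's happening: shift every letter 13 places forward in the alphabet (wrapping around) — i.e. ROT13, then keep every other character starting from the first (positions 1st, 3rd, 5th, ...).
Working it through for "elegant": intermediate "ryrtnag", final "rrng".

rrng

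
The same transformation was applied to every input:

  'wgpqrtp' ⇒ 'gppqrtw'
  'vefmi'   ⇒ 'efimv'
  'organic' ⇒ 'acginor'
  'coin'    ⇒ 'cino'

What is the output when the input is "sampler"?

aelmprs

The rule is to sort the characters into alphabetical order.
On "sampler" that produces "aelmprs".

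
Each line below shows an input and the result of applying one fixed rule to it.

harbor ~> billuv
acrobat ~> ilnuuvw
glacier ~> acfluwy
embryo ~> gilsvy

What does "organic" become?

What's happening: shift every letter 6 places backward in the alphabet (wrapping around), then sort the characters into alphabetical order.
Doing the same to "organic": "achiluw".
(Check on "embryo": → "ygvlsi" → "gilsvy" ✓)

achiluw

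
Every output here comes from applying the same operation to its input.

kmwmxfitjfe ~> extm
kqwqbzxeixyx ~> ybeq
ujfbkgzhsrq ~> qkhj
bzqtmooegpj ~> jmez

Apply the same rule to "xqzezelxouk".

kzxq

The transformation: keep one character in every 3, starting at position 2 (positions 2nd, 5th, 8th, ...), then swap the first and last characters.
Applying both steps to "xqzezelxouk": "qzxk", then "kzxq".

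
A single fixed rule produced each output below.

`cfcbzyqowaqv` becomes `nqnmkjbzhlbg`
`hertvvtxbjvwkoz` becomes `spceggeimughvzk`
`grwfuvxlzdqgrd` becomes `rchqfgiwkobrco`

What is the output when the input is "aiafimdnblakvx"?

Looking at the pairs, the operation is to shift every letter 11 places forward in the alphabet (wrapping around).
"aiafimdnblakvx" → "ltlqtxoymwlvgi".

ltlqtxoymwlvgi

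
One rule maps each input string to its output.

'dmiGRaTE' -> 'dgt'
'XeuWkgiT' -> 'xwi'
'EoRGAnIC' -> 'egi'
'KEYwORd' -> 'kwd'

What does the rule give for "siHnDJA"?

sna

In each case the input is transformed by: keep one character in every 3, starting at position 1 (positions 1st, 4th, 7th, ...), then convert every letter to lowercase.
On "siHnDJA": the first step gives "snA", and the second then gives "sna".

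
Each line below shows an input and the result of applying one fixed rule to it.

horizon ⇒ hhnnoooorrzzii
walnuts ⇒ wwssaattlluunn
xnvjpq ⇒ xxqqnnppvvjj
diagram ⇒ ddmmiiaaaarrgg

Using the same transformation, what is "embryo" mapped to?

eeoommyybbrr

The pattern: take characters alternately from the front and the back (1st, last, 2nd, 2nd-last, ...), then double every character.
Working it through for "embryo": intermediate "eomybr", final "eeoommyybbrr".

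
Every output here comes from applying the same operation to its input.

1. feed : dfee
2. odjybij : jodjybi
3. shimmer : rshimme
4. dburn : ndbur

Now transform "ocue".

eocu

The transformation: move the last character to the front.
For "ocue" the result is "eocu".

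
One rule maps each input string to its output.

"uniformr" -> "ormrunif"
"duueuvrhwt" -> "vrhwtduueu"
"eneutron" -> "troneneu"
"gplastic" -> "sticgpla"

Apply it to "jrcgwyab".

wyabjrcg

The transformation: swap the front and back halves of the string.
"jrcgwyab" → "wyabjrcg".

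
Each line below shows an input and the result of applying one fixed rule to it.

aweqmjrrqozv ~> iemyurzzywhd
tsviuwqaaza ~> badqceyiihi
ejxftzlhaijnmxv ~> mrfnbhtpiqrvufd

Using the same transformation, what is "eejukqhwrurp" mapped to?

mmrcsypezczx

The pattern: shift every letter 8 places forward in the alphabet (wrapping around).
For "eejukqhwrurp" the result is "mmrcsypezczx".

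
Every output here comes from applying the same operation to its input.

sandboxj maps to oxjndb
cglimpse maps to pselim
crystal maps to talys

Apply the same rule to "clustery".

eryust

Each output is the input with this applied: delete the first 2 characters, then move the last 3 characters to the front (rotate right by 3).
Applying both steps to "clustery": "ustery", then "eryust".
(Check on "crystal": → "ystal" → "talys" ✓)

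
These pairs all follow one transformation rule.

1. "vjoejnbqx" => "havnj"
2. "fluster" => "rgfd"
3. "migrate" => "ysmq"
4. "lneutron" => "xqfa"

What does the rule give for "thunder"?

fgpd

Rule — shift every letter 12 places forward in the alphabet (wrapping around), then keep every other character starting from the first (positions 1st, 3rd, 5th, ...).
Starting from "thunder": after the first operation, "ftgzpqd"; after the second, "fgpd".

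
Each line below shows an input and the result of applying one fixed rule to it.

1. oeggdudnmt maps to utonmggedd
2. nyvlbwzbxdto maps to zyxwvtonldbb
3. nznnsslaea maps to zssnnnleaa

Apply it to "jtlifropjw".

wtrpoljjif

The rule is to sort the characters into reverse alphabetical order.
Applying that to "jtlifropjw" gives "wtrpoljjif".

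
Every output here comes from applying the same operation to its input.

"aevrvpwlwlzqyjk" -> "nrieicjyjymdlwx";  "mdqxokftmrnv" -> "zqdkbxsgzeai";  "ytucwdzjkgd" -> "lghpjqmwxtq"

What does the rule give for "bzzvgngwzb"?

The transformation: shift every letter 13 places forward in the alphabet (wrapping around) — i.e. ROT13.
For "bzzvgngwzb" the result is "ommitatjmo".

ommitatjmo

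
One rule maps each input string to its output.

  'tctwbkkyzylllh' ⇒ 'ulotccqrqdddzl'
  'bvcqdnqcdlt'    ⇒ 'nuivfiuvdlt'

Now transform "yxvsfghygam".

Looking at the pairs, the operation is to shift every letter 8 places backward in the alphabet (wrapping around), then move the first character to the end.
Applying both steps to "yxvsfghygam": "qpnkxyzqyse", then "pnkxyzqyseq".
(Check on "bvcqdnqcdlt": → "tnuivfiuvdl" → "nuivfiuvdlt" ✓)

pnkxyzqyseq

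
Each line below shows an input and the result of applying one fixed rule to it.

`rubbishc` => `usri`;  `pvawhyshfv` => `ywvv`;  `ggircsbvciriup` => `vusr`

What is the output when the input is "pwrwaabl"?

The rule is to sort the characters into reverse alphabetical order, then keep only the first 4 characters.
"pwrwaabl" → "wwrplbaa" → "wwrp".
(Check on "ggircsbvciriup": → "vusrrpiiiggccb" → "vusr" ✓)

wwrp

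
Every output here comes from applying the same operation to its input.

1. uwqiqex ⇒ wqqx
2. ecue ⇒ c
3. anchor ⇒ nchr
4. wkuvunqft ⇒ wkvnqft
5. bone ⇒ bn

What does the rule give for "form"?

The transformation: remove every vowel.
For "form" the result is "frm".

frm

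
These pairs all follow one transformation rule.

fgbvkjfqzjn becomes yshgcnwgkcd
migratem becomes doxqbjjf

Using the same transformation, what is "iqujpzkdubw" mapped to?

rgmwharytfn

Rule — shift every letter 3 places backward in the alphabet (wrapping around), then move the first 2 characters to the end (rotate left by 2).
Working it through for "iqujpzkdubw": intermediate "fnrgmwharyt", final "rgmwharytfn".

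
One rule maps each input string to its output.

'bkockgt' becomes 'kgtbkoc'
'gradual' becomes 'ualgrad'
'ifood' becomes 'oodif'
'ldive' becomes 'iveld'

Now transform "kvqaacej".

cejkvqaa

The transformation: move the last 3 characters to the front (rotate right by 3).
"kvqaacej" → "cejkvqaa".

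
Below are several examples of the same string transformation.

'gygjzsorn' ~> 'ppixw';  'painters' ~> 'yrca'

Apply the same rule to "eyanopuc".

In each case the input is transformed by: shift every letter 9 places forward in the alphabet (wrapping around), then keep every other character starting from the first (positions 1st, 3rd, 5th, ...).
Doing the same to "eyanopuc": "njxd".
(Check on "gygjzsorn": → "phpsibxaw" → "ppixw" ✓)

njxd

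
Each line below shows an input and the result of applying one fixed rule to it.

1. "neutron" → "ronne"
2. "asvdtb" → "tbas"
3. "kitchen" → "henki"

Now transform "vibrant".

antvi

The pattern: move the first 2 characters to the end (rotate left by 2), then delete the first 2 characters.
For "vibrant", step one produces "brantvi"; step two turns that into "antvi".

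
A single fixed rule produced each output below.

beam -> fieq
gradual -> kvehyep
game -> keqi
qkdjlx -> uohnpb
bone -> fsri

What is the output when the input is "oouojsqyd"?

The pattern: shift every letter 4 places forward in the alphabet (wrapping around).
Doing the same to "oouojsqyd": "ssysnwuch".

ssysnwuch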